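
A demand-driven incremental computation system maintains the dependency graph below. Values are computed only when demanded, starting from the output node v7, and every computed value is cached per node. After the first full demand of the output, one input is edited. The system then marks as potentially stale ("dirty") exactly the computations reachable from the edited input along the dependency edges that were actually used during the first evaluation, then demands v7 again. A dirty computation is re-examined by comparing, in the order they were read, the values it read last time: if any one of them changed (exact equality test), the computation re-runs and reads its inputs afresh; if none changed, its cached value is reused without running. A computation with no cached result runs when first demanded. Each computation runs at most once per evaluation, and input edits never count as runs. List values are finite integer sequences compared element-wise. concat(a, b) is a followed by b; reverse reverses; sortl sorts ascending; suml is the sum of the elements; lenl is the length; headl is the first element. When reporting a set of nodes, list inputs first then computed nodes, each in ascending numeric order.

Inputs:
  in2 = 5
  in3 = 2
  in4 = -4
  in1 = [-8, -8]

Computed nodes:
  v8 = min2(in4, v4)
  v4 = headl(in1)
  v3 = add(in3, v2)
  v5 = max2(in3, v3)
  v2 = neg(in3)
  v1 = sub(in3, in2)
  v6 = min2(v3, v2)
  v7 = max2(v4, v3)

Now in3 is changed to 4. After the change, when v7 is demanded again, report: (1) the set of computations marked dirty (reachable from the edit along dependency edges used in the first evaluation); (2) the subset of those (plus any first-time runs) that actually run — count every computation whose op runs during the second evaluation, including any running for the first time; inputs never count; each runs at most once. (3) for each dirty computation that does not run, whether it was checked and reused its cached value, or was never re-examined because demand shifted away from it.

Marked dirty: v2, v3, v7.
Computations that run: v2, v3 — 2 in total.
Checked but reused from cache: v7.
Key observation: the change is absorbed at v3 — it re-runs but produces the same value, and the output's value is unchanged.

First evaluation (everything demanded from the output):
  v2 = neg(2) = -2
  v3 = add(2, -2) = 0
  v4 = headl([-8, -8]) = -8
  v7 = max2(-8, 0) = 0

Propagation after the edit:
  v2: runs — in3 2->4; result -4.
  v3: runs — in3 2->4; v2 -2->-4; result 0 (same value as before).
  v7: checked — values it read are unchanged (v4 unchanged, v3 unchanged); reused cached 0 without running.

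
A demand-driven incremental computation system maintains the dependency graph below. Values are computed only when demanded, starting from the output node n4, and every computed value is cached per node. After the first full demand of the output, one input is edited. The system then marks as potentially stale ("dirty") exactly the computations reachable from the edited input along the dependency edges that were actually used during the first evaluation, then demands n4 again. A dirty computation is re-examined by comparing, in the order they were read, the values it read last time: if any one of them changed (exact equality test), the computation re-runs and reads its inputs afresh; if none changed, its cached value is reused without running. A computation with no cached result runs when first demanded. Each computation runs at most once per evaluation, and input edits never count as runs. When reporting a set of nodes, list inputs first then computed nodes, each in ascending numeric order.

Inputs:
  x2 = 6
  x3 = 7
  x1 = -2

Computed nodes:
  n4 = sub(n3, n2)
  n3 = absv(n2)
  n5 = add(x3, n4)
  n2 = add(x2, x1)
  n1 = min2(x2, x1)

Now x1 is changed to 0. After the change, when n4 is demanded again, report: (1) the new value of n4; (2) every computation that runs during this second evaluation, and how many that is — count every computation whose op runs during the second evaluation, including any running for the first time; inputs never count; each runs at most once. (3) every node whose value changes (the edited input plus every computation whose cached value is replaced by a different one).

First evaluation (everything demanded from the output):
  n2 = add(6, -2) = 4
  n3 = absv(4) = 4
  n4 = sub(4, 4) = 0

Propagation after the edit:
  n2: runs — x1 -2->0; result 6.
  n3: runs — n2 4->6; result 6.
  n4: runs — n3 4->6; n2 4->6; result 0 (same value as before).

New value of n4: 0.
Computations that run: n2, n3, n4 — 3 in total.
Values that change: x1, n2, n3.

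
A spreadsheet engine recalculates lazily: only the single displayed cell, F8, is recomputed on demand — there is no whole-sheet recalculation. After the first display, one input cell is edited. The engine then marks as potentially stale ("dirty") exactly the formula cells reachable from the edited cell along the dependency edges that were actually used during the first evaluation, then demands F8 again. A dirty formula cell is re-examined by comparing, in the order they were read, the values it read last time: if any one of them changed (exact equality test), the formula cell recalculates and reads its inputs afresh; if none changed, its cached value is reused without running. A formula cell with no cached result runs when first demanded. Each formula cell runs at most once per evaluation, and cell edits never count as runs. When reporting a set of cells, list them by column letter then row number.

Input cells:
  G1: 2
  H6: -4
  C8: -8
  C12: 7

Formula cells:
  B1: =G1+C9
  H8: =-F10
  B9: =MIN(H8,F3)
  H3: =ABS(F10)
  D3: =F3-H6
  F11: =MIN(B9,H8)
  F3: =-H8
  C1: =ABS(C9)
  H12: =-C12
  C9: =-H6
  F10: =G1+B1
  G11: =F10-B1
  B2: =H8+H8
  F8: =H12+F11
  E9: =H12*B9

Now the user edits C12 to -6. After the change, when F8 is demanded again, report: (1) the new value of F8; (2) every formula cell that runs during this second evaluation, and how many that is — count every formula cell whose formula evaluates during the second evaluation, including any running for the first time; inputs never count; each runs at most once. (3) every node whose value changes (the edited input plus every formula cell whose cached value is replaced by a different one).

New value of F8: -2.
Formula cells that run: F8, H12 — 2 in total.
Values that change: C12, F8, H12.

First evaluation (everything demanded from the output):
  C9 = -(-4) = 4
  B1 = 2 + 4 = 6
  F10 = 2 + 6 = 8
  H8 = -(8) = -8
  F3 = -(-8) = 8
  B9 = MIN(-8, 8) = -8
  F11 = MIN(-8, -8) = -8
  H12 = -(7) = -7
  F8 = -7 + -8 = -15

Propagation after the edit:
  H12: runs — C12 7->-6; result 6.
  F8: runs — H12 -7->6; result -2.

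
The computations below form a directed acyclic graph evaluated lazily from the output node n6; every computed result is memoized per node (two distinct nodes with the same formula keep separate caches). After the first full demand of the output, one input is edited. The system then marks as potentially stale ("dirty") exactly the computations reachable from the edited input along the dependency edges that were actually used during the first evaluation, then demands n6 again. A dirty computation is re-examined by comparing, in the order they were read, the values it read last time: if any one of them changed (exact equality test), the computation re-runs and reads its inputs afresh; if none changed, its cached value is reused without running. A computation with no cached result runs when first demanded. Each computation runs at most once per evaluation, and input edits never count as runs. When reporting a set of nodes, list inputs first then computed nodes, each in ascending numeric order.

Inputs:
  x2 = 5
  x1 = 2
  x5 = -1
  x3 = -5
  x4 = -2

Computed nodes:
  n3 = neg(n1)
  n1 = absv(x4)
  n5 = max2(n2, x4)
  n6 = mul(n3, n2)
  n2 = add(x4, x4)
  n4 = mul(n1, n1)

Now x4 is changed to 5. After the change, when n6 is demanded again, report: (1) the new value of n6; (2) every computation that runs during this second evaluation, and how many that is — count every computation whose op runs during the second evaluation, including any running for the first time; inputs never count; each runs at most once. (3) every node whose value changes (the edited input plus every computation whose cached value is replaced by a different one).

Demanding n6 again yields -50.
4 computations run: n1, n2, n3, n6.
The nodes whose values change: x4, n1, n2, n3, n6.

First demand of the output computes:
  n1 = absv(-2) = 2
  n2 = add(-2, -2) = -4
  n3 = neg(2) = -2
  n6 = mul(-2, -4) = 8

After the edit, cleaning proceeds:
  n1: a read changed (x4 -2->5) — executes, giving 5.
  n2: a read changed (x4 -2->5; x4 -2->5) — executes, giving 10.
  n3: a read changed (n1 2->5) — executes, giving -5.
  n6: a read changed (n3 -2->-5; n2 -4->10) — executes, giving -50.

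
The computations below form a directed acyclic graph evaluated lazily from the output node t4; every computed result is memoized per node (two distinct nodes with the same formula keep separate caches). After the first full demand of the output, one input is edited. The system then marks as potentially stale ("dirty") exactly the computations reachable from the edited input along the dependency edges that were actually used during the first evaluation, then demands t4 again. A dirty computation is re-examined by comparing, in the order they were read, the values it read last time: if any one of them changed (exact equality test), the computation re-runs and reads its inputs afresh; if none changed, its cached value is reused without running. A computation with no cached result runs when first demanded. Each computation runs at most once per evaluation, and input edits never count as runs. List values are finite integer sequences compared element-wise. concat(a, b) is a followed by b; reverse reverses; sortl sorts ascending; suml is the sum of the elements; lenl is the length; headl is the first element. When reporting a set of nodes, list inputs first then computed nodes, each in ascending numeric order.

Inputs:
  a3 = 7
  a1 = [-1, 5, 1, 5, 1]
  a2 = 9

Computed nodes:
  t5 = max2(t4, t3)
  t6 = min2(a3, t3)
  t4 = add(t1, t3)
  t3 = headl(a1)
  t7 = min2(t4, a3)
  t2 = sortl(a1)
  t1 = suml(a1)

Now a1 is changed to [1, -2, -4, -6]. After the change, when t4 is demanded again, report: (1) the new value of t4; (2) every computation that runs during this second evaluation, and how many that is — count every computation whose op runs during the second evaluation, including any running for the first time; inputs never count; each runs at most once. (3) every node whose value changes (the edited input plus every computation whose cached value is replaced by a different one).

Demanding t4 again yields -10.
3 computations run: t1, t3, t4.
The nodes whose values change: a1, t1, t3, t4.

First demand of the output computes:
  t1 = suml([-1, 5, 1, 5, 1]) = 11
  t3 = headl([-1, 5, 1, 5, 1]) = -1
  t4 = add(11, -1) = 10

After the edit, cleaning proceeds:
  t1: a read changed (a1 [-1, 5, 1, 5, 1]->[1, -2, -4, -6]) — executes, giving -11.
  t3: a read changed (a1 [-1, 5, 1, 5, 1]->[1, -2, -4, -6]) — executes, giving 1.
  t4: a read changed (t1 11->-11; t3 -1->1) — executes, giving -10.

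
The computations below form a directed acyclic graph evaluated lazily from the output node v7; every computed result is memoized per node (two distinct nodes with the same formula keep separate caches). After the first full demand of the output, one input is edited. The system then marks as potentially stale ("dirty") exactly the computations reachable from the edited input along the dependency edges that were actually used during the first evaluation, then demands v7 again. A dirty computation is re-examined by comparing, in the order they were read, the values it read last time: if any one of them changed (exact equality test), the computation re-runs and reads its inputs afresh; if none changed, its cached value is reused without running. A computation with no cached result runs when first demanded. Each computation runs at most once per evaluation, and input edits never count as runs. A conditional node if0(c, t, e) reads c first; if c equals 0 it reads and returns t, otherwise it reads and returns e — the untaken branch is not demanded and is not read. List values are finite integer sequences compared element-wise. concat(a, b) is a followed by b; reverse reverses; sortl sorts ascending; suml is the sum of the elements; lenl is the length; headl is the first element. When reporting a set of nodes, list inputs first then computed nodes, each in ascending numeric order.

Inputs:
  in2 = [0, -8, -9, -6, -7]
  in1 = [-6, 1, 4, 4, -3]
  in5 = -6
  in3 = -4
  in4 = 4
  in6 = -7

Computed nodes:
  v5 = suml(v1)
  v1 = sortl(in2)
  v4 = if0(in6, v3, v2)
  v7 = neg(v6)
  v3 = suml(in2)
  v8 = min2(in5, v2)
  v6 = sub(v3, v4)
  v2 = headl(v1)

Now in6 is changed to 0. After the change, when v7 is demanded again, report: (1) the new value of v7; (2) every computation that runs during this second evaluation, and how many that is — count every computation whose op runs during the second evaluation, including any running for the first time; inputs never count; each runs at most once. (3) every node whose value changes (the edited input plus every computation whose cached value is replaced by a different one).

Demanding v7 again yields 0.
3 computations run: v4, v6, v7.
The nodes whose values change: in6, v4, v6, v7.

First demand of the output computes:
  v1 = sortl([0, -8, -9, -6, -7]) = [-9, -8, -7, -6, 0]
  v2 = headl([-9, -8, -7, -6, 0]) = -9
  v3 = suml([0, -8, -9, -6, -7]) = -30
  v4 = if0(in6=-7 -> else branch v2) = -9
  v6 = sub(-30, -9) = -21
  v7 = neg(-21) = 21

After the edit, cleaning proceeds:
  v4: a read changed (in6 -7->0) — executes, giving -30.
  v6: a read changed (v4 -9->-30) — executes, giving 0.
  v7: a read changed (v6 -21->0) — executes, giving 0.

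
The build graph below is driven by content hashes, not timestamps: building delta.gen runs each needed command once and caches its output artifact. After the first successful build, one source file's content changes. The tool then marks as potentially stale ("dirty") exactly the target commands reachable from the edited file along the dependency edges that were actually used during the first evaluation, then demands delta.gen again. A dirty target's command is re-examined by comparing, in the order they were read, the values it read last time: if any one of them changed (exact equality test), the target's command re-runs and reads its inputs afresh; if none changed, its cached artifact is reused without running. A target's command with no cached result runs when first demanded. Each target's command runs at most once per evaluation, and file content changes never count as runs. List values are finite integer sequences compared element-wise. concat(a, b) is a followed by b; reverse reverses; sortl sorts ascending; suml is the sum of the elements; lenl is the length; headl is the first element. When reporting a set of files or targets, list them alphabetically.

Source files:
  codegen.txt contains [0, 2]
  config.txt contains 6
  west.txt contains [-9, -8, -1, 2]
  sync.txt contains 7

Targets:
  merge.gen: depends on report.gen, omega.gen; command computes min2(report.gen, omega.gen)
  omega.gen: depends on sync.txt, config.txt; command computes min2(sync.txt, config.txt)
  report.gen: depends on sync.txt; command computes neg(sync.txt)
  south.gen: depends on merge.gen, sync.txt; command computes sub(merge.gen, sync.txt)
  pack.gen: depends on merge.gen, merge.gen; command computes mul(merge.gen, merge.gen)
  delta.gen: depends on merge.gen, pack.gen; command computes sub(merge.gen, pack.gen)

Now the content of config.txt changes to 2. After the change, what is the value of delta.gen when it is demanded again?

delta.gen now evaluates to -56.
The important point: merge.gen recomputes to an identical value, and the output ends up unchanged.

Initial pass — values computed on the first demand:
  omega.gen = min2(7, 6) = 6
  report.gen = neg(7) = -7
  merge.gen = min2(-7, 6) = -7
  pack.gen = mul(-7, -7) = 49
  delta.gen = sub(-7, 49) = -56

Second demand — change propagation:
  omega.gen: re-runs because config.txt 6->2; new result 2.
  merge.gen: re-runs because omega.gen 6->2; new result -7 (unchanged).
  pack.gen: re-examined; everything it read last time is the same (merge.gen unchanged, merge.gen unchanged) — cache 49 kept, no run.
  delta.gen: re-examined; everything it read last time is the same (merge.gen unchanged, pack.gen unchanged) — cache -56 kept, no run.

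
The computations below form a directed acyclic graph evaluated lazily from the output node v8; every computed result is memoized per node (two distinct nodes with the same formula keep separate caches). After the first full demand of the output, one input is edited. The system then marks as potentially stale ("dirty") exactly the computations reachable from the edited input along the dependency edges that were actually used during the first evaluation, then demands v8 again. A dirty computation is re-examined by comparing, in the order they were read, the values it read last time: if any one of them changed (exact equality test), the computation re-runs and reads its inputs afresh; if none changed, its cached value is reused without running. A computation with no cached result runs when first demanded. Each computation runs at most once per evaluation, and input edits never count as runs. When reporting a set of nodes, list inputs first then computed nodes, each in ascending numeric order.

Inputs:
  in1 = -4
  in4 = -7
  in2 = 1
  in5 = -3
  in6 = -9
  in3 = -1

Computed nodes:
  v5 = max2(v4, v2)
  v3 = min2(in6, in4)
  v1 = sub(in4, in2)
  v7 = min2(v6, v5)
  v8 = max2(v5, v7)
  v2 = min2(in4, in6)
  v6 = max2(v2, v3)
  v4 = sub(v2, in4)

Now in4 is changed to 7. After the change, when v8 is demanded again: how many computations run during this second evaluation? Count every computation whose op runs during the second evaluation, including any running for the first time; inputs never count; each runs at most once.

6 computations run: v2, v3, v4, v5, v7, v8.
Note where the cutoff bites: v6 is checked, finds nothing changed, and keeps its cache.

First demand of the output computes:
  v2 = min2(-7, -9) = -9
  v3 = min2(-9, -7) = -9
  v4 = sub(-9, -7) = -2
  v5 = max2(-2, -9) = -2
  v6 = max2(-9, -9) = -9
  v7 = min2(-9, -2) = -9
  v8 = max2(-2, -9) = -2

After the edit, cleaning proceeds:
  v2: a read changed (in4 -7->7) — executes, giving -9 — identical to its old value.
  v3: a read changed (in4 -7->7) — executes, giving -9 — identical to its old value.
  v4: a read changed (in4 -7->7) — executes, giving -16.
  v5: a read changed (v4 -2->-16) — executes, giving -9.
  v6: dirty, but its reads are unchanged (v2 unchanged, v3 unchanged); cached -9 stands.
  v7: a read changed (v5 -2->-9) — executes, giving -9 — identical to its old value.
  v8: a read changed (v5 -2->-9) — executes, giving -9.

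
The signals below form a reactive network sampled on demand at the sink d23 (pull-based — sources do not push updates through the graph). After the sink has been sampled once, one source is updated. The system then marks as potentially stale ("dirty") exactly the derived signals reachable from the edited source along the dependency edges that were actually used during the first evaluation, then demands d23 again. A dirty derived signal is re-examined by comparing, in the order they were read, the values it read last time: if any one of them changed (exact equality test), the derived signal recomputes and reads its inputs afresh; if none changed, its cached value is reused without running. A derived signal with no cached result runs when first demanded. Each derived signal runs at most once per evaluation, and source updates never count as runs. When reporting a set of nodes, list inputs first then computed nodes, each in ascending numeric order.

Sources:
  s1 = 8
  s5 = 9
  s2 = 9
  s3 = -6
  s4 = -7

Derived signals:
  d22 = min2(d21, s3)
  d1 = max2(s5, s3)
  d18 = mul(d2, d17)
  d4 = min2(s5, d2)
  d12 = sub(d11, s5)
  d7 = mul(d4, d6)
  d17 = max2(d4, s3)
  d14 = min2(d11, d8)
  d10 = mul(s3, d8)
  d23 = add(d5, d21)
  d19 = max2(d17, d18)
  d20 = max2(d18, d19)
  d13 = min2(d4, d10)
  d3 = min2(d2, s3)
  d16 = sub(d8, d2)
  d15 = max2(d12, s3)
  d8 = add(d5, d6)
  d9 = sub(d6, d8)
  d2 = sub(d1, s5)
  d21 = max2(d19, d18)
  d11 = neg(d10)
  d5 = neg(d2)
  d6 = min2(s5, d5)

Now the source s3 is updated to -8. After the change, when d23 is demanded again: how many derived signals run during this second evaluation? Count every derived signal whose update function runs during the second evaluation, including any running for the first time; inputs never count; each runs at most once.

Run set: d1, d17 (2 run).
The important point: at d2 every value read last time is unchanged, so the dirty flag clears without a run.

Initial pass — values computed on the first demand:
  d1 = max2(9, -6) = 9
  d2 = sub(9, 9) = 0
  d4 = min2(9, 0) = 0
  d5 = neg(0) = 0
  d17 = max2(0, -6) = 0
  d18 = mul(0, 0) = 0
  d19 = max2(0, 0) = 0
  d21 = max2(0, 0) = 0
  d23 = add(0, 0) = 0

Second demand — change propagation:
  d1: re-runs because s3 -6->-8; new result 9 (unchanged).
  d2: re-examined; everything it read last time is the same (d1 unchanged, s5 unchanged) — cache 0 kept, no run.
  d4: re-examined; everything it read last time is the same (s5 unchanged, d2 unchanged) — cache 0 kept, no run.
  d5: re-examined; everything it read last time is the same (d2 unchanged) — cache 0 kept, no run.
  d17: re-runs because s3 -6->-8; new result 0 (unchanged).
  d18: re-examined; everything it read last time is the same (d2 unchanged, d17 unchanged) — cache 0 kept, no run.
  d19: re-examined; everything it read last time is the same (d17 unchanged, d18 unchanged) — cache 0 kept, no run.
  d21: re-examined; everything it read last time is the same (d19 unchanged, d18 unchanged) — cache 0 kept, no run.
  d23: re-examined; everything it read last time is the same (d5 unchanged, d21 unchanged) — cache 0 kept, no run.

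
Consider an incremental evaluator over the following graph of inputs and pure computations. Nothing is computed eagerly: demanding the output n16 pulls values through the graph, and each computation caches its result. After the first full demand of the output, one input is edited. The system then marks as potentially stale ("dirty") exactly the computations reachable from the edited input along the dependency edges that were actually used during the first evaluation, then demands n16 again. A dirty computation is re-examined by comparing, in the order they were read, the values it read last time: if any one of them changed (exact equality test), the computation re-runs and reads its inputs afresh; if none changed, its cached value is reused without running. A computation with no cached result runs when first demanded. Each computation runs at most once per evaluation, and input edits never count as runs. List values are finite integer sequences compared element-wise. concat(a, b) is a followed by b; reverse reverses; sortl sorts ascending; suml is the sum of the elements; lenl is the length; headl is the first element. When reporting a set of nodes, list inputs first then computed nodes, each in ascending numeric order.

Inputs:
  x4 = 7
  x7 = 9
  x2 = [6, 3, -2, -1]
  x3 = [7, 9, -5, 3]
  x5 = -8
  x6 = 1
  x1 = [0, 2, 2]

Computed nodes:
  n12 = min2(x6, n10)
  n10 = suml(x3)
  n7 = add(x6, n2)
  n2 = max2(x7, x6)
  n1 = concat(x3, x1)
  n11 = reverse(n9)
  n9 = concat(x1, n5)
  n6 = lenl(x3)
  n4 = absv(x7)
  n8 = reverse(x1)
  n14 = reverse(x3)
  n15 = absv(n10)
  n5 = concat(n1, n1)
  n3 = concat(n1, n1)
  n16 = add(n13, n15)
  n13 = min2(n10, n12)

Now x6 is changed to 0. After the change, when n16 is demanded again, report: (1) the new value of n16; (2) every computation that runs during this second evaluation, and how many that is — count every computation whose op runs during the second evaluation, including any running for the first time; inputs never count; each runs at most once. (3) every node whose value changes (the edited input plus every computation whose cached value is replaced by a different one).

Initial pass — values computed on the first demand:
  n10 = suml([7, 9, -5, 3]) = 14
  n12 = min2(1, 14) = 1
  n13 = min2(14, 1) = 1
  n15 = absv(14) = 14
  n16 = add(1, 14) = 15

Second demand — change propagation:
  n12: re-runs because x6 1->0; new result 0.
  n13: re-runs because n12 1->0; new result 0.
  n16: re-runs because n13 1->0; new result 14.

n16 now evaluates to 14.
Run set: n12, n13, n16 (3 run).
Changed values: x6, n12, n13, n16.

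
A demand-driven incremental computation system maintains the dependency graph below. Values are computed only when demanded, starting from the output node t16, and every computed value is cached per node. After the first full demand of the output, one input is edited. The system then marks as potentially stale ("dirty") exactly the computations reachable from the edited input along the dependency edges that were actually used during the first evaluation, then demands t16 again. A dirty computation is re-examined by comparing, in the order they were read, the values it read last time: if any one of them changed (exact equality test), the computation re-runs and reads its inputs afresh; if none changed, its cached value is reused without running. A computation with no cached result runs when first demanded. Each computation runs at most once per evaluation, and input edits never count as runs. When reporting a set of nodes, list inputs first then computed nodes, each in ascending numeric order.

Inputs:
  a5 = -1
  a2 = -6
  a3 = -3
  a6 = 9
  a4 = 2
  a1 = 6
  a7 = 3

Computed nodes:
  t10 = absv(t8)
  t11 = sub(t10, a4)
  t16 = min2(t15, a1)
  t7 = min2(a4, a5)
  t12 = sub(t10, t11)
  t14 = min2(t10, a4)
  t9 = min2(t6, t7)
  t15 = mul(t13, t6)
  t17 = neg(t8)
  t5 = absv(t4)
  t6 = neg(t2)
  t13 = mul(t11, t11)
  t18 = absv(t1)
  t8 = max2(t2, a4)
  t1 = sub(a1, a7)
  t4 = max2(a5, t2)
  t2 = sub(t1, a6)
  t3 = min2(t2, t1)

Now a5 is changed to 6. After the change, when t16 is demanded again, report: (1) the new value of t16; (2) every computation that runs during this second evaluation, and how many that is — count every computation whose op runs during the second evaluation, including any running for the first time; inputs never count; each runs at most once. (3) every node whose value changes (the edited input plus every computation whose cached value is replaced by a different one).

New value of t16: 0.
Computations that run: none — 0 in total.
Values that change: a5.
Key observation: a5 is never demanded by the output, so the edit triggers no recomputation at all.

First evaluation (everything demanded from the output):
  t1 = sub(6, 3) = 3
  t2 = sub(3, 9) = -6
  t6 = neg(-6) = 6
  t8 = max2(-6, 2) = 2
  t10 = absv(2) = 2
  t11 = sub(2, 2) = 0
  t13 = mul(0, 0) = 0
  t15 = mul(0, 6) = 0
  t16 = min2(0, 6) = 0

Propagation after the edit:
  a5 feeds no computation that the output demands — nothing is marked dirty and nothing runs.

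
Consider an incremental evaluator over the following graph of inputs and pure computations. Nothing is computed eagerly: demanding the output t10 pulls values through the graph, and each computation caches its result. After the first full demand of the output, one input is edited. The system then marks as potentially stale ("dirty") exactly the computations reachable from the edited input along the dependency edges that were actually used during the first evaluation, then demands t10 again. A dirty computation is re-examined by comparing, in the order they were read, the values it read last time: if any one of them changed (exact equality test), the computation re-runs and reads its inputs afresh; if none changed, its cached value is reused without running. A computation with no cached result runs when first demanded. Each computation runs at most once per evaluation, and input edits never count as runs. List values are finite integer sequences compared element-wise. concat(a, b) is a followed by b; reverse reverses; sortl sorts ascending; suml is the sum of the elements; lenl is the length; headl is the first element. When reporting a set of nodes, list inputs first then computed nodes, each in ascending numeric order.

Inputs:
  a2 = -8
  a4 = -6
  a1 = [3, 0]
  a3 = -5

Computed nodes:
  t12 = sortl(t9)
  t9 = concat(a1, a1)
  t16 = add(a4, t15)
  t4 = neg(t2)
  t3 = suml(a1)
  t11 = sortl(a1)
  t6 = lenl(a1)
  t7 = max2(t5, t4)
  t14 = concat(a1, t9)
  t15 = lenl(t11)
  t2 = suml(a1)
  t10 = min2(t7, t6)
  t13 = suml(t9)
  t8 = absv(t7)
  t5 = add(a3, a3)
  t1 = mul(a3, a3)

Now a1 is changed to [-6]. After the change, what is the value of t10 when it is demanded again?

Initial pass — values computed on the first demand:
  t2 = suml([3, 0]) = 3
  t4 = neg(3) = -3
  t5 = add(-5, -5) = -10
  t6 = lenl([3, 0]) = 2
  t7 = max2(-10, -3) = -3
  t10 = min2(-3, 2) = -3

Second demand — change propagation:
  t2: re-runs because a1 [3, 0]->[-6]; new result -6.
  t4: re-runs because t2 3->-6; new result 6.
  t6: re-runs because a1 [3, 0]->[-6]; new result 1.
  t7: re-runs because t4 -3->6; new result 6.
  t10: re-runs because t7 -3->6; t6 2->1; new result 1.

t10 now evaluates to 1.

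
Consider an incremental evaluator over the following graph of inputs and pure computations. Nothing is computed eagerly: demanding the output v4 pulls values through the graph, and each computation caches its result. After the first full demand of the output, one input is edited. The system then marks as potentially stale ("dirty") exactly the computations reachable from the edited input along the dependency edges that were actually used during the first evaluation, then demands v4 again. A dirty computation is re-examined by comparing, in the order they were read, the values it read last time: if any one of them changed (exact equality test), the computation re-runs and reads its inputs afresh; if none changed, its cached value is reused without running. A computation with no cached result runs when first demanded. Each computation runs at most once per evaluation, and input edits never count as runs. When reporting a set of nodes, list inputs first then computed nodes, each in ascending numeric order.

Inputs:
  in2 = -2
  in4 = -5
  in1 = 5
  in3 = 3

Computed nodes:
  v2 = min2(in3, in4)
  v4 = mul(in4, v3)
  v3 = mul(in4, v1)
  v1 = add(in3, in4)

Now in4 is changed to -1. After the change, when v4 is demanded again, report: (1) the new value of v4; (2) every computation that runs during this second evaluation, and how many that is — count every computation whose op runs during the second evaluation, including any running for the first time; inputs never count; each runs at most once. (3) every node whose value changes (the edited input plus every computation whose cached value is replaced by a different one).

Initial pass — values computed on the first demand:
  v1 = add(3, -5) = -2
  v3 = mul(-5, -2) = 10
  v4 = mul(-5, 10) = -50

Second demand — change propagation:
  v1: re-runs because in4 -5->-1; new result 2.
  v3: re-runs because in4 -5->-1; v1 -2->2; new result -2.
  v4: re-runs because in4 -5->-1; v3 10->-2; new result 2.

v4 now evaluates to 2.
Run set: v1, v3, v4 (3 run).
Changed values: in4, v1, v3, v4.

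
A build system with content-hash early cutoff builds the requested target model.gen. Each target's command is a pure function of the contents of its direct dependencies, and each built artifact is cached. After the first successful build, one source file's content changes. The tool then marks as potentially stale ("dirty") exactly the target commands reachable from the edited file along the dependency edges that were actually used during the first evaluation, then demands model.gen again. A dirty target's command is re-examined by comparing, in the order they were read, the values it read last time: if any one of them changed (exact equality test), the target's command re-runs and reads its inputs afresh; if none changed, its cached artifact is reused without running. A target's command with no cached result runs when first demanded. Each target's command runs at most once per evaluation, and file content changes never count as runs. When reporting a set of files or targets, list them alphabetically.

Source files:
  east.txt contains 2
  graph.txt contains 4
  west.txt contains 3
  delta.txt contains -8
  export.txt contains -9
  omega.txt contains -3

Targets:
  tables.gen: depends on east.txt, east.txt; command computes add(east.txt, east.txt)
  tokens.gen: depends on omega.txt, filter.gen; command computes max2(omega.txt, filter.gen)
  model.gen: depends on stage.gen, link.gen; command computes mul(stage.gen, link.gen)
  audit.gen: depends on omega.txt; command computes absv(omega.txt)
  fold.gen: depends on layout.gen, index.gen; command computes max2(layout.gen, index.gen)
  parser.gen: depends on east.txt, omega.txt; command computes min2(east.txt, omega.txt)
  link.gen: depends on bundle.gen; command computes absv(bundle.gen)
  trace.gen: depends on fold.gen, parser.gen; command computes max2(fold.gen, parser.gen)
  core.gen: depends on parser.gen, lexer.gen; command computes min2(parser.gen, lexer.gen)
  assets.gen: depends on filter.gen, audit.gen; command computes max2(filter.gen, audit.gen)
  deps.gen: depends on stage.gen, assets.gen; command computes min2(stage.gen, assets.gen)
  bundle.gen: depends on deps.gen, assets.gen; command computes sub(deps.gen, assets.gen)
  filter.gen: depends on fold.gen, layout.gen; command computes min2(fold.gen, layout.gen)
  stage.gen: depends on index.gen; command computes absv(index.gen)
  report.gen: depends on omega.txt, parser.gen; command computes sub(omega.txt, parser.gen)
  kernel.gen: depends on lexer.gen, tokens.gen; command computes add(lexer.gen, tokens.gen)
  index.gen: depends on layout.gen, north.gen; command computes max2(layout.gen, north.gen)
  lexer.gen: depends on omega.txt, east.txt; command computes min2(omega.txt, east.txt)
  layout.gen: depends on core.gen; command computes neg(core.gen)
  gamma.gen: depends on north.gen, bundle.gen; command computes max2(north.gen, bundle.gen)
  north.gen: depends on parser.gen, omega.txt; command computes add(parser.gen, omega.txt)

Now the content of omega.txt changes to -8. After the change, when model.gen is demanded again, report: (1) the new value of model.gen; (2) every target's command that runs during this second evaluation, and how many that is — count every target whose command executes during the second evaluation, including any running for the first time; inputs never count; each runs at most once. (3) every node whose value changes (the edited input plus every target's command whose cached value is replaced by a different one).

First evaluation (everything demanded from the output):
  audit.gen = absv(-3) = 3
  lexer.gen = min2(-3, 2) = -3
  parser.gen = min2(2, -3) = -3
  core.gen = min2(-3, -3) = -3
  layout.gen = neg(-3) = 3
  north.gen = add(-3, -3) = -6
  index.gen = max2(3, -6) = 3
  fold.gen = max2(3, 3) = 3
  filter.gen = min2(3, 3) = 3
  assets.gen = max2(3, 3) = 3
  stage.gen = absv(3) = 3
  deps.gen = min2(3, 3) = 3
  bundle.gen = sub(3, 3) = 0
  link.gen = absv(0) = 0
  model.gen = mul(3, 0) = 0

Propagation after the edit:
  audit.gen: runs — omega.txt -3->-8; result 8.
  lexer.gen: runs — omega.txt -3->-8; result -8.
  parser.gen: runs — omega.txt -3->-8; result -8.
  core.gen: runs — parser.gen -3->-8; lexer.gen -3->-8; result -8.
  layout.gen: runs — core.gen -3->-8; result 8.
  north.gen: runs — parser.gen -3->-8; omega.txt -3->-8; result -16.
  index.gen: runs — layout.gen 3->8; north.gen -6->-16; result 8.
  fold.gen: runs — layout.gen 3->8; index.gen 3->8; result 8.
  filter.gen: runs — fold.gen 3->8; layout.gen 3->8; result 8.
  assets.gen: runs — filter.gen 3->8; audit.gen 3->8; result 8.
  stage.gen: runs — index.gen 3->8; result 8.
  deps.gen: runs — stage.gen 3->8; assets.gen 3->8; result 8.
  bundle.gen: runs — deps.gen 3->8; assets.gen 3->8; result 0 (same value as before).
  link.gen: checked — values it read are unchanged (bundle.gen unchanged); reused cached 0 without running.
  model.gen: runs — stage.gen 3->8; result 0 (same value as before).

Key observation: the cutoff stops propagation at link.gen — its inputs' values are unchanged, so it reuses its cache.

New value of model.gen: 0.
Target commands that run: assets.gen, audit.gen, bundle.gen, core.gen, deps.gen, filter.gen, fold.gen, index.gen, layout.gen, lexer.gen, model.gen, north.gen, parser.gen, stage.gen — 14 in total.
Values that change: assets.gen, audit.gen, core.gen, deps.gen, filter.gen, fold.gen, index.gen, layout.gen, lexer.gen, north.gen, omega.txt, parser.gen, stage.gen.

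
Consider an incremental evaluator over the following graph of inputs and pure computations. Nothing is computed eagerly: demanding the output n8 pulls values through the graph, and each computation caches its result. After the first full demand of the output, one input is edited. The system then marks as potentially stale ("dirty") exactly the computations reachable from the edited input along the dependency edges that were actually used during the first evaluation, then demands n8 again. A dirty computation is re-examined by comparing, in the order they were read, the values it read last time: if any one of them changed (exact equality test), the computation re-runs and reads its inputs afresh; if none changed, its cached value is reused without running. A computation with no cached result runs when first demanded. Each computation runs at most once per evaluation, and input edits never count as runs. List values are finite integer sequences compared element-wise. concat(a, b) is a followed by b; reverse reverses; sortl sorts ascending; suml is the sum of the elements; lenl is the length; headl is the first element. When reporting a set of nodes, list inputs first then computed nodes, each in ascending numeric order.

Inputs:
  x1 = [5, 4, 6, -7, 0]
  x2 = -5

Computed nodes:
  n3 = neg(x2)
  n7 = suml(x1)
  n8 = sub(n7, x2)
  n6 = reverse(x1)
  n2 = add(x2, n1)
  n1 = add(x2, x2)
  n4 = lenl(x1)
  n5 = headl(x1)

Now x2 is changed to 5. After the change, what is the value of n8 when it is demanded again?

Initial pass — values computed on the first demand:
  n7 = suml([5, 4, 6, -7, 0]) = 8
  n8 = sub(8, -5) = 13

Second demand — change propagation:
  n8: re-runs because x2 -5->5; new result 3.

n8 now evaluates to 3.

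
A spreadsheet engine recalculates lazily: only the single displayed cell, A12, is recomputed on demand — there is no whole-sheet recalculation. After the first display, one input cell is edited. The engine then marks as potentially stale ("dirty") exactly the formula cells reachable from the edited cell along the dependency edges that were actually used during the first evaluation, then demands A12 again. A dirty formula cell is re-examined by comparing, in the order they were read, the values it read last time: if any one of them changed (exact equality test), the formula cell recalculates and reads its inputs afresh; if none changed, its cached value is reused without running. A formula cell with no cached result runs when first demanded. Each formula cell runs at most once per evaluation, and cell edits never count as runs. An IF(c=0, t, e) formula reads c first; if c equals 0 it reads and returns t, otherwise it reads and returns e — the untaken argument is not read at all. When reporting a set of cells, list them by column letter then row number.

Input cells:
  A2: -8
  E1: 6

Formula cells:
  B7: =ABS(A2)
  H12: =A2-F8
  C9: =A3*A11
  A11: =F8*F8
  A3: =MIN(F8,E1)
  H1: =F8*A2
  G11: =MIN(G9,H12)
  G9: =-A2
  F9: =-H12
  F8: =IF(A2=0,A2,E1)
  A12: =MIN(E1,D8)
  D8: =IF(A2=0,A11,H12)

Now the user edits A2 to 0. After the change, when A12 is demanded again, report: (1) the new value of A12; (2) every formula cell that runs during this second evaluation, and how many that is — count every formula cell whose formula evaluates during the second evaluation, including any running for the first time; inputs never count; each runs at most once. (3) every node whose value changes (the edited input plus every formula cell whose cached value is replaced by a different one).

First evaluation (everything demanded from the output):
  F8 = IF(A2=0: A2=-8 -> else branch E1) = 6
  H12 = -8 - 6 = -14
  D8 = IF(A2=0: A2=-8 -> else branch H12) = -14
  A12 = MIN(6, -14) = -14

Propagation after the edit:
  F8: runs — A2 -8->0; result 0.
  A11: demanded for the first time — runs, produces 0.
  H12: marked dirty but never re-examined — demand shifted away from it.
  D8: runs — A2 -8->0; result 0.
  A12: runs — D8 -14->0; result 0.

Key observation: a condition flipped, so demand moved to the other branch — H12 is never re-examined.

New value of A12: 0.
Formula cells that run: A11, A12, D8, F8 — 4 in total.
Values that change: A2, A12, D8, F8.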